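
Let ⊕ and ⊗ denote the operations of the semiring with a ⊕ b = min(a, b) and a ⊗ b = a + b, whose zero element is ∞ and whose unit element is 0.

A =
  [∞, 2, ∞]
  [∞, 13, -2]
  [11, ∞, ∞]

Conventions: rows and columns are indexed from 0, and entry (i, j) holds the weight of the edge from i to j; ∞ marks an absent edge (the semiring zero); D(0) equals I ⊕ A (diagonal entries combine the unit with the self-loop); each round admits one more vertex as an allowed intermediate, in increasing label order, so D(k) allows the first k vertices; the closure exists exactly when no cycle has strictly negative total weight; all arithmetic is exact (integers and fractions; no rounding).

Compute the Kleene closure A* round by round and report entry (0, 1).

D(0):
  [0, 2, ∞]
  [∞, 0, -2]
  [11, ∞, 0]
D(1):
  [0, 2, ∞]
  [∞, 0, -2]
  [11, 13, 0]
D(2):
  [0, 2, 0]
  [∞, 0, -2]
  [11, 13, 0]
D(3):
  [0, 2, 0]
  [9, 0, -2]
  [11, 13, 0]
Answer: A*[0][1] = 2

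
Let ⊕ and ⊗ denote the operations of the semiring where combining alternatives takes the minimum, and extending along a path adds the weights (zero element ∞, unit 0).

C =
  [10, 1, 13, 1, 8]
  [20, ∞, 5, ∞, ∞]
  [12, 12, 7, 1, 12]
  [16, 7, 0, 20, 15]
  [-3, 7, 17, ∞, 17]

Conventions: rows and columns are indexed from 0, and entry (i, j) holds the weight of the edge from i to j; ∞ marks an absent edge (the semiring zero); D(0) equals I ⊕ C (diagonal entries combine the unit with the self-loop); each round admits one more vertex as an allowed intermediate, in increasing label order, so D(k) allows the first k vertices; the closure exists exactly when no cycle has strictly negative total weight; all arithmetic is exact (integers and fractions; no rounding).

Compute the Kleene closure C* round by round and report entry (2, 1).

D(0):
  [0, 1, 13, 1, 8]
  [20, 0, 5, ∞, ∞]
  [12, 12, 0, 1, 12]
  [16, 7, 0, 0, 15]
  [-3, 7, 17, ∞, 0]
D(1):
  [0, 1, 13, 1, 8]
  [20, 0, 5, 21, 28]
  [12, 12, 0, 1, 12]
  [16, 7, 0, 0, 15]
  [-3, -2, 10, -2, 0]
D(2):
  [0, 1, 6, 1, 8]
  [20, 0, 5, 21, 28]
  [12, 12, 0, 1, 12]
  [16, 7, 0, 0, 15]
  [-3, -2, 3, -2, 0]
D(3):
  [0, 1, 6, 1, 8]
  [17, 0, 5, 6, 17]
  [12, 12, 0, 1, 12]
  [12, 7, 0, 0, 12]
  [-3, -2, 3, -2, 0]
D(4):
  [0, 1, 1, 1, 8]
  [17, 0, 5, 6, 17]
  [12, 8, 0, 1, 12]
  [12, 7, 0, 0, 12]
  [-3, -2, -2, -2, 0]
D(5):
  [0, 1, 1, 1, 8]
  [14, 0, 5, 6, 17]
  [9, 8, 0, 1, 12]
  [9, 7, 0, 0, 12]
  [-3, -2, -2, -2, 0]
Answer: C*[2][1] = 8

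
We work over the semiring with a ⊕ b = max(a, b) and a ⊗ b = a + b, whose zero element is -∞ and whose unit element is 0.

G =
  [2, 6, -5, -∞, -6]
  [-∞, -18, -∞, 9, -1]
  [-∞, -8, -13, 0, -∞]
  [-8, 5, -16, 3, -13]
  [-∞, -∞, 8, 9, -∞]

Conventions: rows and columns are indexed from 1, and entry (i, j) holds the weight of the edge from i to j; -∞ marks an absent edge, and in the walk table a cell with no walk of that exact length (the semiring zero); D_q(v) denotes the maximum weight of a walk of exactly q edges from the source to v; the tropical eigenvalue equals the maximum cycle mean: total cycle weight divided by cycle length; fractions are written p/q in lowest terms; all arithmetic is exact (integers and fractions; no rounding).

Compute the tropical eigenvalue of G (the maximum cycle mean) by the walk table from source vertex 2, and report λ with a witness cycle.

q=0: [-∞, 0, -∞, -∞, -∞]
q=1: [-∞, -18, -∞, 9, -1]
q=2: [1, 14, 7, 12, -4]
q=3: [4, 17, 4, 23, 13]
q=4: [15, 28, 21, 26, 16]
q=5: [18, 31, 24, 37, 27]
Optimal cycle mean attained by: cycle 2->4->2, total 9 + 5, length 2.
Answer: λ = 7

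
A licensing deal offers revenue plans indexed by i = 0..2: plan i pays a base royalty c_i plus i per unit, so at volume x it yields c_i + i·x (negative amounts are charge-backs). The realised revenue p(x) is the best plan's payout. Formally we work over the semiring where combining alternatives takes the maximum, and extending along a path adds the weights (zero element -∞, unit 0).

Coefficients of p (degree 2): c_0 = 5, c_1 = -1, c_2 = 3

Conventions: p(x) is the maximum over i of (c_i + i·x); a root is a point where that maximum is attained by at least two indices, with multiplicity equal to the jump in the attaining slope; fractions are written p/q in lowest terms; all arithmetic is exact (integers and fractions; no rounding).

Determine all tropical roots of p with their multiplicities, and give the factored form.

hull edge (i=0, c=5) to (i=2, c=3): slope -1, span 2
Factored form: p(x) = 3 ⊗ (x ⊕ 1) ⊗ (x ⊕ 1)
Answer: roots = 1 (mult 2)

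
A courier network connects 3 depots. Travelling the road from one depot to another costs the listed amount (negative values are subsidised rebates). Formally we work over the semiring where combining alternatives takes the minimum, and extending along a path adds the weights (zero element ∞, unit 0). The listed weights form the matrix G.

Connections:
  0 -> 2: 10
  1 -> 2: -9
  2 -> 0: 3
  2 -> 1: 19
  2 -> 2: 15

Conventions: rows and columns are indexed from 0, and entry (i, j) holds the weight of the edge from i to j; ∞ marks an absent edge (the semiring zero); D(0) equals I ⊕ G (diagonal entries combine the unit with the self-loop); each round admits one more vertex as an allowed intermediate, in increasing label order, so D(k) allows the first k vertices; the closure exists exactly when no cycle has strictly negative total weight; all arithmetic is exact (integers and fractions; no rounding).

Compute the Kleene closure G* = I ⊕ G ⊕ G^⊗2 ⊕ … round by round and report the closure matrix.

D(0):
  [0, ∞, 10]
  [∞, 0, -9]
  [3, 19, 0]
D(1):
  [0, ∞, 10]
  [∞, 0, -9]
  [3, 19, 0]
D(2):
  [0, ∞, 10]
  [∞, 0, -9]
  [3, 19, 0]
D(3):
  [0, 29, 10]
  [-6, 0, -9]
  [3, 19, 0]
Answer: G* = [[0, 29, 10], [-6, 0, -9], [3, 19, 0]]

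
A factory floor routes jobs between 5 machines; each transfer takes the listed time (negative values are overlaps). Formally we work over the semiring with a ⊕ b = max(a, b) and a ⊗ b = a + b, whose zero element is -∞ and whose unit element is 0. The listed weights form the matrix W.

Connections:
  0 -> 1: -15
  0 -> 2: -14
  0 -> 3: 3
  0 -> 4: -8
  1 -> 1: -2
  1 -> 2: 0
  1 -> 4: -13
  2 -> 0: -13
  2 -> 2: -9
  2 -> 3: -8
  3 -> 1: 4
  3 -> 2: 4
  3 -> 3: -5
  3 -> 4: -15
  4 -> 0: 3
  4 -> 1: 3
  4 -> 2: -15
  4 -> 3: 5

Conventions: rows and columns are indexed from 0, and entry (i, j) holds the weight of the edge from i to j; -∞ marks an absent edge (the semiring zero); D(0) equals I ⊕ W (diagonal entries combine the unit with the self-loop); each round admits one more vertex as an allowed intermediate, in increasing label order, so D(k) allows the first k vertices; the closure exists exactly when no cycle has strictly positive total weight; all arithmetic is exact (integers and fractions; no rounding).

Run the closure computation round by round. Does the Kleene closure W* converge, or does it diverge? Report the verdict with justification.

D(0):
  [0, -15, -14, 3, -8]
  [-∞, 0, 0, -∞, -13]
  [-13, -∞, 0, -8, -∞]
  [-∞, 4, 4, 0, -15]
  [3, 3, -15, 5, 0]
D(1):
  [0, -15, -14, 3, -8]
  [-∞, 0, 0, -∞, -13]
  [-13, -28, 0, -8, -21]
  [-∞, 4, 4, 0, -15]
  [3, 3, -11, 6, 0]
D(2):
  [0, -15, -14, 3, -8]
  [-∞, 0, 0, -∞, -13]
  [-13, -28, 0, -8, -21]
  [-∞, 4, 4, 0, -9]
  [3, 3, 3, 6, 0]
D(3):
  [0, -15, -14, 3, -8]
  [-13, 0, 0, -8, -13]
  [-13, -28, 0, -8, -21]
  [-9, 4, 4, 0, -9]
  [3, 3, 3, 6, 0]
D(4):
  [0, 7, 7, 3, -6]
  [-13, 0, 0, -8, -13]
  [-13, -4, 0, -8, -17]
  [-9, 4, 4, 0, -9]
  [3, 10, 10, 6, 0]
D(5):
  [0, 7, 7, 3, -6]
  [-10, 0, 0, -7, -13]
  [-13, -4, 0, -8, -17]
  [-6, 4, 4, 0, -9]
  [3, 10, 10, 6, 0]
Key observation: every diagonal entry stays at the unit through all rounds, so no improving cycle exists.
Answer: CONVERGES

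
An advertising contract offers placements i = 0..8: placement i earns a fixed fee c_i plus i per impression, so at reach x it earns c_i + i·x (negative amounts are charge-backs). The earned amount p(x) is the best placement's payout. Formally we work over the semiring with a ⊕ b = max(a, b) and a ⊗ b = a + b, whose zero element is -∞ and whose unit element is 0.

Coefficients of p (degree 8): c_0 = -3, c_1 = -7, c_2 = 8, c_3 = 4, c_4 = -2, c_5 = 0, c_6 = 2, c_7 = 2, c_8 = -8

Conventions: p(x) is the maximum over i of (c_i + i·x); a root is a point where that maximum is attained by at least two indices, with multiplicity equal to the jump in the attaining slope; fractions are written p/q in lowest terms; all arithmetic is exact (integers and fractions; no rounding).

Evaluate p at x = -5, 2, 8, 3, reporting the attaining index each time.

p(-5) = max(-3+0·(-5)=-3, -7+1·(-5)=-12, 8+2·(-5)=-2, 4+3·(-5)=-11, -2+4·(-5)=-22, 0+5·(-5)=-25, 2+6·(-5)=-28, 2+7·(-5)=-33, -8+8·(-5)=-48) = -2 (attained by i=2)
p(2) = max(-3+0·2=-3, -7+1·2=-5, 8+2·2=12, 4+3·2=10, -2+4·2=6, 0+5·2=10, 2+6·2=14, 2+7·2=16, -8+8·2=8) = 16 (attained by i=7)
p(8) = max(-3+0·8=-3, -7+1·8=1, 8+2·8=24, 4+3·8=28, -2+4·8=30, 0+5·8=40, 2+6·8=50, 2+7·8=58, -8+8·8=56) = 58 (attained by i=7)
p(3) = max(-3+0·3=-3, -7+1·3=-4, 8+2·3=14, 4+3·3=13, -2+4·3=10, 0+5·3=15, 2+6·3=20, 2+7·3=23, -8+8·3=16) = 23 (attained by i=7)
Answer: p(-5) = -2; p(2) = 16; p(8) = 58; p(3) = 23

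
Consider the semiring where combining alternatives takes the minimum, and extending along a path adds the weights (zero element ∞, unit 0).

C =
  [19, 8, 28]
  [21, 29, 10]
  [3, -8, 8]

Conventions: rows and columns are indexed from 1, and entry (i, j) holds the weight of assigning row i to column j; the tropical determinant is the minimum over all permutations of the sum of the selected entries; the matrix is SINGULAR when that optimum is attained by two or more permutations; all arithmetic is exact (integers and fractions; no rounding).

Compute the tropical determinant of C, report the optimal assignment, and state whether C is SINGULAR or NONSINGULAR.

σ = (1, 2, 3): 19 + 29 + 8 = 56
σ = (1, 3, 2): 19 + 10 + (-8) = 21
σ = (2, 1, 3): 8 + 21 + 8 = 37
σ = (2, 3, 1): 8 + 10 + 3 = 21
σ = (3, 1, 2): 28 + 21 + (-8) = 41
σ = (3, 2, 1): 28 + 29 + 3 = 60
Optimal value attained by: σ = (1, 3, 2).
Answer: det⊕(C) = 21; verdict: SINGULAR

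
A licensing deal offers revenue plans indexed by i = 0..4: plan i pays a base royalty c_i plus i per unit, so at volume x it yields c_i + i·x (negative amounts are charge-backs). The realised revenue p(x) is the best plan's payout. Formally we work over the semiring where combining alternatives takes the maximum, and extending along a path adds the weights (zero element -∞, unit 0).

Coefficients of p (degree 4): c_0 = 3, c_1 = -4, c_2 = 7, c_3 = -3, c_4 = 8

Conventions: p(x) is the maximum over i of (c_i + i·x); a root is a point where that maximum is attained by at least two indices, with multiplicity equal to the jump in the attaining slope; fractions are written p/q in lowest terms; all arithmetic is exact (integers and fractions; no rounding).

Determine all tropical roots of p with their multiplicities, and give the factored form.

hull edge (i=0, c=3) to (i=2, c=7): slope 2, span 2
hull edge (i=2, c=7) to (i=4, c=8): slope 1/2, span 2
Factored form: p(x) = 8 ⊗ (x ⊕ (-2)) ⊗ (x ⊕ (-2)) ⊗ (x ⊕ (-1/2)) ⊗ (x ⊕ (-1/2))
Answer: roots = -2 (mult 2), -1/2 (mult 2)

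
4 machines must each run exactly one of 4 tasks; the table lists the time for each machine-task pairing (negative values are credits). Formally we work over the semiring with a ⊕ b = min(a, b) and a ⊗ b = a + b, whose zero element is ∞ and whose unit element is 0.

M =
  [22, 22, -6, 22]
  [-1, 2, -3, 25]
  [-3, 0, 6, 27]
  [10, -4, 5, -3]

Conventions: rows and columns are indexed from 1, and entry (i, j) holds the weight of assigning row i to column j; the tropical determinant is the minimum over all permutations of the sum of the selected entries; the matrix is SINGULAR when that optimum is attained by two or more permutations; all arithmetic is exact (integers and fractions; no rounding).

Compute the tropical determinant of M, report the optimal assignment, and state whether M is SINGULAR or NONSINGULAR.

σ = (1, 2, 3, 4): 22 + 2 + 6 + (-3) = 27
σ = (1, 2, 4, 3): 22 + 2 + 27 + 5 = 56
σ = (1, 3, 2, 4): 22 + (-3) + 0 + (-3) = 16
σ = (1, 3, 4, 2): 22 + (-3) + 27 + (-4) = 42
σ = (1, 4, 2, 3): 22 + 25 + 0 + 5 = 52
σ = (1, 4, 3, 2): 22 + 25 + 6 + (-4) = 49
σ = (2, 1, 3, 4): 22 + (-1) + 6 + (-3) = 24
σ = (2, 1, 4, 3): 22 + (-1) + 27 + 5 = 53
σ = (2, 3, 1, 4): 22 + (-3) + (-3) + (-3) = 13
σ = (2, 3, 4, 1): 22 + (-3) + 27 + 10 = 56
σ = (2, 4, 1, 3): 22 + 25 + (-3) + 5 = 49
σ = (2, 4, 3, 1): 22 + 25 + 6 + 10 = 63
σ = (3, 1, 2, 4): (-6) + (-1) + 0 + (-3) = -10
σ = (3, 1, 4, 2): (-6) + (-1) + 27 + (-4) = 16
σ = (3, 2, 1, 4): (-6) + 2 + (-3) + (-3) = -10
σ = (3, 2, 4, 1): (-6) + 2 + 27 + 10 = 33
σ = (3, 4, 1, 2): (-6) + 25 + (-3) + (-4) = 12
σ = (3, 4, 2, 1): (-6) + 25 + 0 + 10 = 29
σ = (4, 1, 2, 3): 22 + (-1) + 0 + 5 = 26
σ = (4, 1, 3, 2): 22 + (-1) + 6 + (-4) = 23
σ = (4, 2, 1, 3): 22 + 2 + (-3) + 5 = 26
σ = (4, 2, 3, 1): 22 + 2 + 6 + 10 = 40
σ = (4, 3, 1, 2): 22 + (-3) + (-3) + (-4) = 12
σ = (4, 3, 2, 1): 22 + (-3) + 0 + 10 = 29
Optimal value attained by: σ = (3, 1, 2, 4).
Answer: det⊕(M) = -10; verdict: SINGULAR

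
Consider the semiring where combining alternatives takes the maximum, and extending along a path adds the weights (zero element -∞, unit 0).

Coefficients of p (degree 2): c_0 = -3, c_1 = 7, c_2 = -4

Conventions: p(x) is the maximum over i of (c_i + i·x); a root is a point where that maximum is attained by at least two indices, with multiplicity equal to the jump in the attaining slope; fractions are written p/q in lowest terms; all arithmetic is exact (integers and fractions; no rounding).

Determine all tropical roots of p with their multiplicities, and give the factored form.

hull edge (i=0, c=-3) to (i=1, c=7): slope 10, span 1
hull edge (i=1, c=7) to (i=2, c=-4): slope -11, span 1
Factored form: p(x) = -4 ⊗ (x ⊕ (-10)) ⊗ (x ⊕ 11)
Answer: roots = -10 (mult 1), 11 (mult 1)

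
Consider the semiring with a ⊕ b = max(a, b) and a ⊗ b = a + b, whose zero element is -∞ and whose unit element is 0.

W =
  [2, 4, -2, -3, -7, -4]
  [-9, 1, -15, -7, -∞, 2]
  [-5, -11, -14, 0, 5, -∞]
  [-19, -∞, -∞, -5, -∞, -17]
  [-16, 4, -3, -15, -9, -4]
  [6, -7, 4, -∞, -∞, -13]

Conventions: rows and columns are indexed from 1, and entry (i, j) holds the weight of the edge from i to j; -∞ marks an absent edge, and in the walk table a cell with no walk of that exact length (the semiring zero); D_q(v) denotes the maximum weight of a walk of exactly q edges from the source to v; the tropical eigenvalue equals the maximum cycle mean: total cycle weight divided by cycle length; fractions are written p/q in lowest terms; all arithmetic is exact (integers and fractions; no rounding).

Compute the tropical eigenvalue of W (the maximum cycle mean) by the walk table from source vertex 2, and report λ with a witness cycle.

q=0: [-∞, 0, -∞, -∞, -∞, -∞]
q=1: [-9, 1, -15, -7, -∞, 2]
q=2: [8, 2, 6, -6, -10, 3]
q=3: [10, 12, 7, 6, 11, 4]
q=4: [12, 15, 8, 7, 12, 14]
q=5: [20, 16, 18, 9, 13, 17]
q=6: [23, 24, 21, 18, 23, 18]
Optimal cycle mean attained by: cycle 1->2->6->1, total 4 + 2 + 6, length 3.
Answer: λ = 4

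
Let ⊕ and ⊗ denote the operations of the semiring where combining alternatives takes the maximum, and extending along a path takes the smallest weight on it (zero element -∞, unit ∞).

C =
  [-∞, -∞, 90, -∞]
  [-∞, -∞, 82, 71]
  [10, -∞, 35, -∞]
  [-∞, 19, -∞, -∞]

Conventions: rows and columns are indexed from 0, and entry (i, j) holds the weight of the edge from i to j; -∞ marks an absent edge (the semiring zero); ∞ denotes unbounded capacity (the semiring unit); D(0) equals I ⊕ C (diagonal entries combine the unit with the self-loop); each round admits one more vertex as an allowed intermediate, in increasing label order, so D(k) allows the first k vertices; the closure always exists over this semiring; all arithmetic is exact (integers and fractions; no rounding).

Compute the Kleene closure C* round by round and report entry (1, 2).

D(0):
  [∞, -∞, 90, -∞]
  [-∞, ∞, 82, 71]
  [10, -∞, ∞, -∞]
  [-∞, 19, -∞, ∞]
D(1):
  [∞, -∞, 90, -∞]
  [-∞, ∞, 82, 71]
  [10, -∞, ∞, -∞]
  [-∞, 19, -∞, ∞]
D(2):
  [∞, -∞, 90, -∞]
  [-∞, ∞, 82, 71]
  [10, -∞, ∞, -∞]
  [-∞, 19, 19, ∞]
D(3):
  [∞, -∞, 90, -∞]
  [10, ∞, 82, 71]
  [10, -∞, ∞, -∞]
  [10, 19, 19, ∞]
D(4):
  [∞, -∞, 90, -∞]
  [10, ∞, 82, 71]
  [10, -∞, ∞, -∞]
  [10, 19, 19, ∞]
Answer: C*[1][2] = 82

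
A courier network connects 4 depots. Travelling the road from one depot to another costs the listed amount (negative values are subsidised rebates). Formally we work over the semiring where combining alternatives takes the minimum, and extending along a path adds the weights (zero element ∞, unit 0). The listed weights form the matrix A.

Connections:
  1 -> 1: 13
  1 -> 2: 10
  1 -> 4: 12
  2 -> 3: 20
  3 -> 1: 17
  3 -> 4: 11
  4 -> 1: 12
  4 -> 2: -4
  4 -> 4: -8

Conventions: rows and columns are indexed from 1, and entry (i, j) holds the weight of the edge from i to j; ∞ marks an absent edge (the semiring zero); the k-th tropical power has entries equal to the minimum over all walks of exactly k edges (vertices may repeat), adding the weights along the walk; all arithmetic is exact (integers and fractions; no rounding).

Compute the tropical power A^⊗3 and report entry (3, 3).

A^⊗2:
  [24, 8, 30, 4]
  [37, ∞, ∞, 31]
  [23, 7, ∞, 3]
  [4, -12, 16, -16]
A^⊗3:
  [16, 0, 28, -4]
  [43, 27, ∞, 23]
  [15, -1, 27, -5]
  [-4, -20, 8, -24]
Key observation: the optimum is the walk 3->4->2->3, with weight 11 + (-4) + 20 = 27.
Optimal value attained by: walk 3->4->2->3.
Answer: (A^⊗3)[3][3] = 27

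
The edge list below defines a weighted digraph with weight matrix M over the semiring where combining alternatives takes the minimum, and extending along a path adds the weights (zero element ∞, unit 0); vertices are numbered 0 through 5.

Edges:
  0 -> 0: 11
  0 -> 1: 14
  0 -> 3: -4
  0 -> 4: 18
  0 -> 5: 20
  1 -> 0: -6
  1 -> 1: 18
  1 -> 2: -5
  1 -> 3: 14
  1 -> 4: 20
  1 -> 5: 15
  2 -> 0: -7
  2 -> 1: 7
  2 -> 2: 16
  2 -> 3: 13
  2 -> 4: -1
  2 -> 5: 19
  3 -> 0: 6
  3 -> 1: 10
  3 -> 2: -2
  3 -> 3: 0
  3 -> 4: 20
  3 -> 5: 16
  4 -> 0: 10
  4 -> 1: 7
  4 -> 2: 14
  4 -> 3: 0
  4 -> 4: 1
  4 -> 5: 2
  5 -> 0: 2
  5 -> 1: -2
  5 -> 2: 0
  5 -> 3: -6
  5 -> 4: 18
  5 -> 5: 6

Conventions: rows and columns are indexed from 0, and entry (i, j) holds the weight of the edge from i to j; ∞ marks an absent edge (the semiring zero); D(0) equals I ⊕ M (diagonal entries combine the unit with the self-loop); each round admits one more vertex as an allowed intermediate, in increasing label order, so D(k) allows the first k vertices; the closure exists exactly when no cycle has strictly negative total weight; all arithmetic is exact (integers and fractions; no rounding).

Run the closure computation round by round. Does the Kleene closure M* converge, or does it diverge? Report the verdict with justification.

D(0):
  [0, 14, ∞, -4, 18, 20]
  [-6, 0, -5, 14, 20, 15]
  [-7, 7, 0, 13, -1, 19]
  [6, 10, -2, 0, 20, 16]
  [10, 7, 14, 0, 0, 2]
  [2, -2, 0, -6, 18, 0]
D(1):
  [0, 14, ∞, -4, 18, 20]
  [-6, 0, -5, -10, 12, 14]
  [-7, 7, 0, -11, -1, 13]
  [6, 10, -2, 0, 20, 16]
  [10, 7, 14, 0, 0, 2]
  [2, -2, 0, -6, 18, 0]
D(2):
  [0, 14, 9, -4, 18, 20]
  [-6, 0, -5, -10, 12, 14]
  [-7, 7, 0, -11, -1, 13]
  [4, 10, -2, 0, 20, 16]
  [1, 7, 2, -3, 0, 2]
  [-8, -2, -7, -12, 10, 0]
Detection: at round 3, diagonal entry (3, 3) turns strictly negative.
Key observation: the cycle 3->1->2->0->3 has total weight 10 + (-5) + (-7) + (-4), which is strictly negative.
Answer: DIVERGES — negative cycle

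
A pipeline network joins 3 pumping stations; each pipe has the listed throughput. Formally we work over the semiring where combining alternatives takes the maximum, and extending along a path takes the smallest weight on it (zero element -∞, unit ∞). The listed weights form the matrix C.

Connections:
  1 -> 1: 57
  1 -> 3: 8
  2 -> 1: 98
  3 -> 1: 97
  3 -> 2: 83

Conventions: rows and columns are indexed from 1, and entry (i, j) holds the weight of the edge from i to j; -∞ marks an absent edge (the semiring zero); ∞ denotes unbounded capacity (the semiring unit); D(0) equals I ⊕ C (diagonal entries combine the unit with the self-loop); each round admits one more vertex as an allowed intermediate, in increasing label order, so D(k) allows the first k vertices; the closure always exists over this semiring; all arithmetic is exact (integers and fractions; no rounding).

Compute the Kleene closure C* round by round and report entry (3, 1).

D(0):
  [∞, -∞, 8]
  [98, ∞, -∞]
  [97, 83, ∞]
D(1):
  [∞, -∞, 8]
  [98, ∞, 8]
  [97, 83, ∞]
D(2):
  [∞, -∞, 8]
  [98, ∞, 8]
  [97, 83, ∞]
D(3):
  [∞, 8, 8]
  [98, ∞, 8]
  [97, 83, ∞]
Answer: C*[3][1] = 97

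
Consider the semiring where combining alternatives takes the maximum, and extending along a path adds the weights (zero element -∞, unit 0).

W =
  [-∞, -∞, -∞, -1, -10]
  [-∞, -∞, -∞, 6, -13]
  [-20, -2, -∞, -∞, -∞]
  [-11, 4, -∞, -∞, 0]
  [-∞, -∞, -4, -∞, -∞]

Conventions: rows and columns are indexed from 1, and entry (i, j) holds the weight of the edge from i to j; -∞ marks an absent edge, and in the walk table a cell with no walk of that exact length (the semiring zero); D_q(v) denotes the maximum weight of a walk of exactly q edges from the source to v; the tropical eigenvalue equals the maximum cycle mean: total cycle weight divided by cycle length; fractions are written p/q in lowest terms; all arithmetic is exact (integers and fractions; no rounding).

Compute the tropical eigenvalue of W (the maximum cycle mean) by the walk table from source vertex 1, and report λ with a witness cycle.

q=0: [0, -∞, -∞, -∞, -∞]
q=1: [-∞, -∞, -∞, -1, -10]
q=2: [-12, 3, -14, -∞, -1]
q=3: [-34, -16, -5, 9, -10]
q=4: [-2, 13, -14, -10, 9]
q=5: [-21, -6, 5, 19, 0]
Optimal cycle mean attained by: cycle 2->4->2, total 6 + 4, length 2.
Answer: λ = 5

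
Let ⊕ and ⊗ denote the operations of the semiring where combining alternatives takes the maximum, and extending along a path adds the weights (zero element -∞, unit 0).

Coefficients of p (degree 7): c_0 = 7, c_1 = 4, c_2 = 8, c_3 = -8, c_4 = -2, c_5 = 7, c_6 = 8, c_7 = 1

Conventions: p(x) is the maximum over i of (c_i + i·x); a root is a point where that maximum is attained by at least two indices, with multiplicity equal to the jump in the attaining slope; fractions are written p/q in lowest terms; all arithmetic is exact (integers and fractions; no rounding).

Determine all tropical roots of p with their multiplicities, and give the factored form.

hull edge (i=0, c=7) to (i=2, c=8): slope 1/2, span 2
hull edge (i=2, c=8) to (i=6, c=8): slope 0, span 4
hull edge (i=6, c=8) to (i=7, c=1): slope -7, span 1
Factored form: p(x) = 1 ⊗ (x ⊕ (-1/2)) ⊗ (x ⊕ (-1/2)) ⊗ (x ⊕ 0) ⊗ (x ⊕ 0) ⊗ (x ⊕ 0) ⊗ (x ⊕ 0) ⊗ (x ⊕ 7)
Answer: roots = -1/2 (mult 2), 0 (mult 4), 7 (mult 1)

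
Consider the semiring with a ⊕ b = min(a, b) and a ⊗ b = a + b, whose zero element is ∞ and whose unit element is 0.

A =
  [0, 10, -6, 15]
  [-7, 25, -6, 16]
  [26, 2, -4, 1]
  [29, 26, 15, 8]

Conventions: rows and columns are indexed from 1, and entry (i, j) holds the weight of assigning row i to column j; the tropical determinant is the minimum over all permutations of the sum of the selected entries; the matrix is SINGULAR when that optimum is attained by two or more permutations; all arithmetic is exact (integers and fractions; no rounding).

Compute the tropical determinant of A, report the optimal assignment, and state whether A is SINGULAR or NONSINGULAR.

σ = (1, 2, 3, 4): 0 + 25 + (-4) + 8 = 29
σ = (1, 2, 4, 3): 0 + 25 + 1 + 15 = 41
σ = (1, 3, 2, 4): 0 + (-6) + 2 + 8 = 4
σ = (1, 3, 4, 2): 0 + (-6) + 1 + 26 = 21
σ = (1, 4, 2, 3): 0 + 16 + 2 + 15 = 33
σ = (1, 4, 3, 2): 0 + 16 + (-4) + 26 = 38
σ = (2, 1, 3, 4): 10 + (-7) + (-4) + 8 = 7
σ = (2, 1, 4, 3): 10 + (-7) + 1 + 15 = 19
σ = (2, 3, 1, 4): 10 + (-6) + 26 + 8 = 38
σ = (2, 3, 4, 1): 10 + (-6) + 1 + 29 = 34
σ = (2, 4, 1, 3): 10 + 16 + 26 + 15 = 67
σ = (2, 4, 3, 1): 10 + 16 + (-4) + 29 = 51
σ = (3, 1, 2, 4): (-6) + (-7) + 2 + 8 = -3
σ = (3, 1, 4, 2): (-6) + (-7) + 1 + 26 = 14
σ = (3, 2, 1, 4): (-6) + 25 + 26 + 8 = 53
σ = (3, 2, 4, 1): (-6) + 25 + 1 + 29 = 49
σ = (3, 4, 1, 2): (-6) + 16 + 26 + 26 = 62
σ = (3, 4, 2, 1): (-6) + 16 + 2 + 29 = 41
σ = (4, 1, 2, 3): 15 + (-7) + 2 + 15 = 25
σ = (4, 1, 3, 2): 15 + (-7) + (-4) + 26 = 30
σ = (4, 2, 1, 3): 15 + 25 + 26 + 15 = 81
σ = (4, 2, 3, 1): 15 + 25 + (-4) + 29 = 65
σ = (4, 3, 1, 2): 15 + (-6) + 26 + 26 = 61
σ = (4, 3, 2, 1): 15 + (-6) + 2 + 29 = 40
Optimal value attained by: σ = (3, 1, 2, 4).
Answer: det⊕(A) = -3; verdict: NONSINGULAR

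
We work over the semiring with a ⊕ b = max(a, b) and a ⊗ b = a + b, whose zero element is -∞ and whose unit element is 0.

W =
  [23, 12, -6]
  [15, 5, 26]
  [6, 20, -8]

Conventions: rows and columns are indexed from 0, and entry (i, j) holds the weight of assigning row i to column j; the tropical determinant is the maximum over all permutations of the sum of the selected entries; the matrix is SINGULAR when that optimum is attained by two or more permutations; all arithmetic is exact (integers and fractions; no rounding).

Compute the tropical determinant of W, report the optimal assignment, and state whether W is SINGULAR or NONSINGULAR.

σ = (0, 1, 2): 23 + 5 + (-8) = 20
σ = (0, 2, 1): 23 + 26 + 20 = 69
σ = (1, 0, 2): 12 + 15 + (-8) = 19
σ = (1, 2, 0): 12 + 26 + 6 = 44
σ = (2, 0, 1): (-6) + 15 + 20 = 29
σ = (2, 1, 0): (-6) + 5 + 6 = 5
Optimal value attained by: σ = (0, 2, 1).
Answer: det⊕(W) = 69; verdict: NONSINGULAR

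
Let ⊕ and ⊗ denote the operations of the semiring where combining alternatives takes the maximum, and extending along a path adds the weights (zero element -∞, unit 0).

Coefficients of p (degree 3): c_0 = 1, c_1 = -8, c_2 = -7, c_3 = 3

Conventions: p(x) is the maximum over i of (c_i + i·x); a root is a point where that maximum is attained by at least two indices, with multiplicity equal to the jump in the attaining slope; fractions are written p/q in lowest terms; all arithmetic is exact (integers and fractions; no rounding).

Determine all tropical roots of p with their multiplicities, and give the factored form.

hull edge (i=0, c=1) to (i=3, c=3): slope 2/3, span 3
Factored form: p(x) = 3 ⊗ (x ⊕ (-2/3)) ⊗ (x ⊕ (-2/3)) ⊗ (x ⊕ (-2/3))
Answer: roots = -2/3 (mult 3)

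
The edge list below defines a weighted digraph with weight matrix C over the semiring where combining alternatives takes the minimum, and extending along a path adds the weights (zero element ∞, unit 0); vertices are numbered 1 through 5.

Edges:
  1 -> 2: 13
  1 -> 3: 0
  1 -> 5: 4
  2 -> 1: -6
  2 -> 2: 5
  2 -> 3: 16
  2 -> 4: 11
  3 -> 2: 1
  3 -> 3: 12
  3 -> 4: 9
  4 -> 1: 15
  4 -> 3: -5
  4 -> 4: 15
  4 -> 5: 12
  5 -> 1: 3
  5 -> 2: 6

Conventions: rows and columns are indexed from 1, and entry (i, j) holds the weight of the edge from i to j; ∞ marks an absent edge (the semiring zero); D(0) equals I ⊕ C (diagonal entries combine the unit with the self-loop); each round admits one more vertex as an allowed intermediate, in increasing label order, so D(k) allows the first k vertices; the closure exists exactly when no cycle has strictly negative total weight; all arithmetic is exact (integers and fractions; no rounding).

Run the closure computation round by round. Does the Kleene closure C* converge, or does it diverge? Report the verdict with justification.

D(0):
  [0, 13, 0, ∞, 4]
  [-6, 0, 16, 11, ∞]
  [∞, 1, 0, 9, ∞]
  [15, ∞, -5, 0, 12]
  [3, 6, ∞, ∞, 0]
D(1):
  [0, 13, 0, ∞, 4]
  [-6, 0, -6, 11, -2]
  [∞, 1, 0, 9, ∞]
  [15, 28, -5, 0, 12]
  [3, 6, 3, ∞, 0]
Detection: at round 2, diagonal entry (3, 3) turns strictly negative.
Key observation: the cycle 3->2->1->3 has total weight 1 + (-6) + 0, which is strictly negative.
Answer: DIVERGES — negative cycle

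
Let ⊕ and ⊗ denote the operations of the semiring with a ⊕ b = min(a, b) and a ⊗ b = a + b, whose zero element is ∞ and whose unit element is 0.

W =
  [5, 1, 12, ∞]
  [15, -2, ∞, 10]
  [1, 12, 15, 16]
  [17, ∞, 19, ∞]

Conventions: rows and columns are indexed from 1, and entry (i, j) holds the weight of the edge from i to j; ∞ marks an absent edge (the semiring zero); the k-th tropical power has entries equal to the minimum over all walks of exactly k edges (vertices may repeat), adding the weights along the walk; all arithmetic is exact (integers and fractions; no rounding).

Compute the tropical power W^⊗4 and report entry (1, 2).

W^⊗2:
  [10, -1, 17, 11]
  [13, -4, 27, 8]
  [6, 2, 13, 22]
  [20, 18, 29, 35]
W^⊗3:
  [14, -3, 22, 9]
  [11, -6, 25, 6]
  [11, 0, 18, 12]
  [25, 16, 32, 28]
W^⊗4:
  [12, -5, 26, 7]
  [9, -8, 23, 4]
  [15, -2, 23, 10]
  [30, 14, 37, 26]
Key observation: the optimum is the walk 1->2->2->2->2, with weight 1 + (-2) + (-2) + (-2) = -5.
Optimal value attained by: walk 1->2->2->2->2.
Answer: (W^⊗4)[1][2] = -5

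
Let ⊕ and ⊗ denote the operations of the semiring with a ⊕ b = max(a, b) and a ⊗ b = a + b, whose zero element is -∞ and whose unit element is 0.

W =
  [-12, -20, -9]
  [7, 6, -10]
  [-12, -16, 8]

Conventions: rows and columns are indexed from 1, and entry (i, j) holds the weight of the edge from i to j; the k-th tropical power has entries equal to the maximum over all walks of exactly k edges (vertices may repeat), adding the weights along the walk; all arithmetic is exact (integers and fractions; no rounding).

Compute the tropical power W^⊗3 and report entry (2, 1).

W^⊗2:
  [-13, -14, -1]
  [13, 12, -2]
  [-4, -8, 16]
W^⊗3:
  [-7, -8, 7]
  [19, 18, 6]
  [4, 0, 24]
Key observation: the optimum is the walk 2->2->2->1, with weight 6 + 6 + 7 = 19.
Optimal value attained by: walk 2->2->2->1.
Answer: (W^⊗3)[2][1] = 19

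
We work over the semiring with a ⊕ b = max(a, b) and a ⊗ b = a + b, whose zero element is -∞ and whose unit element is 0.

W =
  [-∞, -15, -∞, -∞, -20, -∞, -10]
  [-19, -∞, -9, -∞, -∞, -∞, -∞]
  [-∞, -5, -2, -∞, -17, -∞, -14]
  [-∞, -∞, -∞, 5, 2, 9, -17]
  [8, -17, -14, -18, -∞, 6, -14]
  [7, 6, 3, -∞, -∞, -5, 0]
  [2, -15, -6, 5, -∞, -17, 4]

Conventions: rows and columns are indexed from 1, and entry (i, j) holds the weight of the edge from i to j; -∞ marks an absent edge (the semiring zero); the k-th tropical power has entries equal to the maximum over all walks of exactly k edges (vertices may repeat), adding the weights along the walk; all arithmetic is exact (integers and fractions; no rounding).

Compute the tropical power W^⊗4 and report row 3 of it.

W^⊗2:
  [-8, -25, -16, -5, -∞, -14, -6]
  [-∞, -14, -11, -∞, -26, -∞, -23]
  [-9, -7, -4, -9, -19, -11, -10]
  [16, 15, 12, 10, 7, 14, 9]
  [13, 12, 9, -9, -12, 1, 6]
  [2, 1, 1, 5, -13, -10, 4]
  [6, -11, -2, 10, 7, 14, 8]
W^⊗3:
  [-4, -8, -11, 0, -3, 4, -2]
  [-18, -16, -13, -18, -28, -20, -19]
  [-4, -5, -6, -4, -7, 0, -6]
  [21, 20, 17, 15, 12, 19, 14]
  [8, 7, 7, 11, -7, 0, 10]
  [6, -4, -1, 10, 7, 14, 8]
  [21, 20, 17, 15, 12, 19, 14]
W^⊗4:
  [11, 10, 7, 5, 2, 9, 4]
  [-13, -14, -15, -13, -16, -9, -15]
  [7, 6, 3, 1, -2, 5, 0]
  [26, 25, 22, 20, 17, 24, 19]
  [12, 6, 5, 16, 13, 20, 14]
  [21, 20, 17, 15, 12, 19, 14]
  [26, 25, 22, 20, 17, 24, 19]
Answer: row 3 of W^⊗4 = [7, 6, 3, 1, -2, 5, 0]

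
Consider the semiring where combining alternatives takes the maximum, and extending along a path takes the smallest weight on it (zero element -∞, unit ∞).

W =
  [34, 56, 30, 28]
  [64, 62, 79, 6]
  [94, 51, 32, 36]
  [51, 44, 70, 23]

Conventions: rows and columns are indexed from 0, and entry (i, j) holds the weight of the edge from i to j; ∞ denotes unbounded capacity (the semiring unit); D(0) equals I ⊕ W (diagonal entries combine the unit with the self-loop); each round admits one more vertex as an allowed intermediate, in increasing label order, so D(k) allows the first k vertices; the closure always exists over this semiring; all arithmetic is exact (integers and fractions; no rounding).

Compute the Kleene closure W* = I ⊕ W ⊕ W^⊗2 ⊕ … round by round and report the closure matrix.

D(0):
  [∞, 56, 30, 28]
  [64, ∞, 79, 6]
  [94, 51, ∞, 36]
  [51, 44, 70, ∞]
D(1):
  [∞, 56, 30, 28]
  [64, ∞, 79, 28]
  [94, 56, ∞, 36]
  [51, 51, 70, ∞]
D(2):
  [∞, 56, 56, 28]
  [64, ∞, 79, 28]
  [94, 56, ∞, 36]
  [51, 51, 70, ∞]
D(3):
  [∞, 56, 56, 36]
  [79, ∞, 79, 36]
  [94, 56, ∞, 36]
  [70, 56, 70, ∞]
D(4):
  [∞, 56, 56, 36]
  [79, ∞, 79, 36]
  [94, 56, ∞, 36]
  [70, 56, 70, ∞]
Answer: W* = [[∞, 56, 56, 36], [79, ∞, 79, 36], [94, 56, ∞, 36], [70, 56, 70, ∞]]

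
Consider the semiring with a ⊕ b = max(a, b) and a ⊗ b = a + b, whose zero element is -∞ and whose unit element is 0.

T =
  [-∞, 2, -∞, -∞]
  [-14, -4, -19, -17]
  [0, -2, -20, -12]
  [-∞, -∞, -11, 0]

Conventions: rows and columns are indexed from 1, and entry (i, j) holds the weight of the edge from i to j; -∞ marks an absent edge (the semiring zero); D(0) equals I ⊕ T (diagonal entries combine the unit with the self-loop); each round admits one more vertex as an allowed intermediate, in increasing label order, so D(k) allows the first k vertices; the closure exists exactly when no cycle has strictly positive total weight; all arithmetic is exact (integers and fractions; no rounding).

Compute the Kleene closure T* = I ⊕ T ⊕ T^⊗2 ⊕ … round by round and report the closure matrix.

D(0):
  [0, 2, -∞, -∞]
  [-14, 0, -19, -17]
  [0, -2, 0, -12]
  [-∞, -∞, -11, 0]
D(1):
  [0, 2, -∞, -∞]
  [-14, 0, -19, -17]
  [0, 2, 0, -12]
  [-∞, -∞, -11, 0]
D(2):
  [0, 2, -17, -15]
  [-14, 0, -19, -17]
  [0, 2, 0, -12]
  [-∞, -∞, -11, 0]
D(3):
  [0, 2, -17, -15]
  [-14, 0, -19, -17]
  [0, 2, 0, -12]
  [-11, -9, -11, 0]
D(4):
  [0, 2, -17, -15]
  [-14, 0, -19, -17]
  [0, 2, 0, -12]
  [-11, -9, -11, 0]
Answer: T* = [[0, 2, -17, -15], [-14, 0, -19, -17], [0, 2, 0, -12], [-11, -9, -11, 0]]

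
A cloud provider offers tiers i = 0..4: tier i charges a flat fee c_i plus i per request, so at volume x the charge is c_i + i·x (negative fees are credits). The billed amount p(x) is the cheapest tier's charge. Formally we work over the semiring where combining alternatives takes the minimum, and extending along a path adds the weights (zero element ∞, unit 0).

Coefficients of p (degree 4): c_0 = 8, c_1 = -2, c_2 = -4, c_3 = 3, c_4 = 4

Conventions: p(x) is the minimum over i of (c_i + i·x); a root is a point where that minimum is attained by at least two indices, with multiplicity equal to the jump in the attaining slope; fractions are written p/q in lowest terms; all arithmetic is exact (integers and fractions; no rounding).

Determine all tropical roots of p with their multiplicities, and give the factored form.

hull edge (i=0, c=8) to (i=1, c=-2): slope -10, span 1
hull edge (i=1, c=-2) to (i=2, c=-4): slope -2, span 1
hull edge (i=2, c=-4) to (i=4, c=4): slope 4, span 2
Factored form: p(x) = 4 ⊗ (x ⊕ (-4)) ⊗ (x ⊕ (-4)) ⊗ (x ⊕ 2) ⊗ (x ⊕ 10)
Answer: roots = -4 (mult 2), 2 (mult 1), 10 (mult 1)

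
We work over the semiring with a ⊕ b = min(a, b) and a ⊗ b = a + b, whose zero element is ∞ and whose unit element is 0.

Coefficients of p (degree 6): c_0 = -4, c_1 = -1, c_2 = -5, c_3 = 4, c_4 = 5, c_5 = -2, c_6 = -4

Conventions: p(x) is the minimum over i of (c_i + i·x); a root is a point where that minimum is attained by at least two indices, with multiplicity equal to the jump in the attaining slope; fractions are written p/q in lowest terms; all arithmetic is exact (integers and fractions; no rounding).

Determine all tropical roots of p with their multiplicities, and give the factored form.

hull edge (i=0, c=-4) to (i=2, c=-5): slope -1/2, span 2
hull edge (i=2, c=-5) to (i=6, c=-4): slope 1/4, span 4
Factored form: p(x) = -4 ⊗ (x ⊕ (-1/4)) ⊗ (x ⊕ (-1/4)) ⊗ (x ⊕ (-1/4)) ⊗ (x ⊕ (-1/4)) ⊗ (x ⊕ 1/2) ⊗ (x ⊕ 1/2)
Answer: roots = -1/4 (mult 4), 1/2 (mult 2)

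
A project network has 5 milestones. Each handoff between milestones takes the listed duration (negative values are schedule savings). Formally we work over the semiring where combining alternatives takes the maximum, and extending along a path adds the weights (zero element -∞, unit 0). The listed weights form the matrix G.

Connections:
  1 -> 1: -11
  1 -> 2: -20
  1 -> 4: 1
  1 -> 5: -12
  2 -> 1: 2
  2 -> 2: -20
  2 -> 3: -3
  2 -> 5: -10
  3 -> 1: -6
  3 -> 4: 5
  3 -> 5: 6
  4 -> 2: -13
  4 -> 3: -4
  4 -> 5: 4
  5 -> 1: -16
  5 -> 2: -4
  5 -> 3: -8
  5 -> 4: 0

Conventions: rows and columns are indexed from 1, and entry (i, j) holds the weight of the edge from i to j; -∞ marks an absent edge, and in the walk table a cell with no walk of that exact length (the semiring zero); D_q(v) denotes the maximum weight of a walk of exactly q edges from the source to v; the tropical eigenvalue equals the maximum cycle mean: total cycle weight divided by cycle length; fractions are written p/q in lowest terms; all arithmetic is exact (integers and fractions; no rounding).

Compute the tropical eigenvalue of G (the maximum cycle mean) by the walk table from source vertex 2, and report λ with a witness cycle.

q=0: [-∞, 0, -∞, -∞, -∞]
q=1: [2, -20, -3, -∞, -10]
q=2: [-9, -14, -18, 3, 3]
q=3: [-12, -1, -1, 3, 7]
q=4: [1, 3, -1, 7, 7]
q=5: [5, 3, 3, 7, 11]
Optimal cycle mean attained by: cycle 4->5->4, total 4 + 0, length 2.
Answer: λ = 2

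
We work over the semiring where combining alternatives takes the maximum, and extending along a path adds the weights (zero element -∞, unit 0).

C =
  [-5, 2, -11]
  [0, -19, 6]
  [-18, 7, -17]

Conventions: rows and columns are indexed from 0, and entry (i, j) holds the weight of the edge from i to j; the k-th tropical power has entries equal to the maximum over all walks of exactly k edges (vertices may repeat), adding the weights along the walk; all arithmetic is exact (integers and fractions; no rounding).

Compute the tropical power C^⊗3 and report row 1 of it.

C^⊗2:
  [2, -3, 8]
  [-5, 13, -11]
  [7, -10, 13]
C^⊗3:
  [-3, 15, 3]
  [13, -3, 19]
  [2, 20, -4]
Answer: row 1 of C^⊗3 = [13, -3, 19]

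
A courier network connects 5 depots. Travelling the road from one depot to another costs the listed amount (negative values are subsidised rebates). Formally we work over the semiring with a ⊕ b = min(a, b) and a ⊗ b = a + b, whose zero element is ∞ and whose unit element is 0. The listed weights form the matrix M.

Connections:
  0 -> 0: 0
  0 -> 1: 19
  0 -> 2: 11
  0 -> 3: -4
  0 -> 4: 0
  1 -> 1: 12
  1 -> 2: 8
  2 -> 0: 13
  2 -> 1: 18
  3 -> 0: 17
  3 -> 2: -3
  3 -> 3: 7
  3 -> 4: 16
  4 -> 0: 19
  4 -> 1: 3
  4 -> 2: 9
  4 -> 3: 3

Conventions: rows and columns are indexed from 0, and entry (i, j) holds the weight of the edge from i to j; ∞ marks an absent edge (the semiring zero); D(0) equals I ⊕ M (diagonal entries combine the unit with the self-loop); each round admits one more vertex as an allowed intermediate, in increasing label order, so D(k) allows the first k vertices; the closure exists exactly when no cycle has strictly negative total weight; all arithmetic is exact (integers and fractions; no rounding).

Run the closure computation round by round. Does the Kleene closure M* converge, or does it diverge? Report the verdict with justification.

D(0):
  [0, 19, 11, -4, 0]
  [∞, 0, 8, ∞, ∞]
  [13, 18, 0, ∞, ∞]
  [17, ∞, -3, 0, 16]
  [19, 3, 9, 3, 0]
D(1):
  [0, 19, 11, -4, 0]
  [∞, 0, 8, ∞, ∞]
  [13, 18, 0, 9, 13]
  [17, 36, -3, 0, 16]
  [19, 3, 9, 3, 0]
D(2):
  [0, 19, 11, -4, 0]
  [∞, 0, 8, ∞, ∞]
  [13, 18, 0, 9, 13]
  [17, 36, -3, 0, 16]
  [19, 3, 9, 3, 0]
D(3):
  [0, 19, 11, -4, 0]
  [21, 0, 8, 17, 21]
  [13, 18, 0, 9, 13]
  [10, 15, -3, 0, 10]
  [19, 3, 9, 3, 0]
D(4):
  [0, 11, -7, -4, 0]
  [21, 0, 8, 17, 21]
  [13, 18, 0, 9, 13]
  [10, 15, -3, 0, 10]
  [13, 3, 0, 3, 0]
D(5):
  [0, 3, -7, -4, 0]
  [21, 0, 8, 17, 21]
  [13, 16, 0, 9, 13]
  [10, 13, -3, 0, 10]
  [13, 3, 0, 3, 0]
Key observation: every diagonal entry stays at the unit through all rounds, so no improving cycle exists.
Answer: CONVERGES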